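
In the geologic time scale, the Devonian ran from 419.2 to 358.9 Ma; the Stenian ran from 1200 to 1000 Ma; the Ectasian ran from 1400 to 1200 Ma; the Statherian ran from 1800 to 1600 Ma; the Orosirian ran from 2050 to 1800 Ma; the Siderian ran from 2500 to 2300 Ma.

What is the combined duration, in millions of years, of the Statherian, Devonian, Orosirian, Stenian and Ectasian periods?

Each duration: Statherian = 200; Devonian = 60.3; Orosirian = 250; Stenian = 200; Ectasian = 200.
Sum: 200 + 60.3 + 250 + 200 + 200 = 910.3 Myr.

910.3 million years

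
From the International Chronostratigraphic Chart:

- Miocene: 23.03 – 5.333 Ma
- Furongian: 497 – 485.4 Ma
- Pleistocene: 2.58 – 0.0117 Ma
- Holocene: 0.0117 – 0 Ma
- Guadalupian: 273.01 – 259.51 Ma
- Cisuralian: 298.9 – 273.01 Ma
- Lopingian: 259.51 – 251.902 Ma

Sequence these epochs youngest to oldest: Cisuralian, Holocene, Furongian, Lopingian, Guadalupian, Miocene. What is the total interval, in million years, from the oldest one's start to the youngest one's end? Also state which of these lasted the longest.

Holocene → Miocene → Lopingian → Guadalupian → Cisuralian → Furongian; total span 497 Myr; longest is Cisuralian

Start ages (Ma): Furongian 497, Cisuralian 298.9, Guadalupian 273.01, Lopingian 259.51, Miocene 23.03, Holocene 0.0117.
Ordered youngest to oldest: Holocene, Miocene, Lopingian, Guadalupian, Cisuralian, Furongian.
Span = 497 − 0 = 497 Myr.
Durations: Holocene 0.0117, Cisuralian 25.89, Lopingian 7.608, Guadalupian 13.5, Miocene 17.697, Furongian 11.6 → longest is Cisuralian (25.89 Myr).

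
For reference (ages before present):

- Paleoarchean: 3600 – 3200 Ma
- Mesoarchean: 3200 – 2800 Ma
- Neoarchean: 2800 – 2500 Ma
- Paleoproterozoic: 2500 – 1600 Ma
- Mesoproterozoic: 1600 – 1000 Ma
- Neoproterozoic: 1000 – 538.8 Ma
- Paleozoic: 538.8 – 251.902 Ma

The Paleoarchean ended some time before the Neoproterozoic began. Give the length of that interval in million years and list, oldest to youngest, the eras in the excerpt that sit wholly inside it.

2200 million years; Mesoarchean, Neoarchean, Paleoproterozoic, Mesoproterozoic

The Paleoarchean closes at 3200 Ma and the Neoproterozoic opens at 1000 Ma, so the interval is 3200 − 1000 = 2200 Myr.
An era fits inside if it starts at or after 3200 Ma and ends at or before 1000 Ma; oldest first that gives Mesoarchean, Neoarchean, Paleoproterozoic, Mesoproterozoic.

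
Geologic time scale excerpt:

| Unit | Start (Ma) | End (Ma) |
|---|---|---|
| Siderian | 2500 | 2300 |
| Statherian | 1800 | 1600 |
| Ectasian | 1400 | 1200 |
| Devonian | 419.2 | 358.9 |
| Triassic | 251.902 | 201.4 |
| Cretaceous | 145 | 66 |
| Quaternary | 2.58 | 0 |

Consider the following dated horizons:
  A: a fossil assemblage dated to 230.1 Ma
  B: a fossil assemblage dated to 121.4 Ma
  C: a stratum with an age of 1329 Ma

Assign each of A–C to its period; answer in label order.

A — Triassic; B — Cretaceous; C — Ectasian

A: 230.1 Ma lies in 251.902–201.4 Ma, so Triassic.
B: 121.4 Ma lies in 145–66 Ma, so Cretaceous.
C: 1329 Ma lies in 1400–1200 Ma, so Ectasian.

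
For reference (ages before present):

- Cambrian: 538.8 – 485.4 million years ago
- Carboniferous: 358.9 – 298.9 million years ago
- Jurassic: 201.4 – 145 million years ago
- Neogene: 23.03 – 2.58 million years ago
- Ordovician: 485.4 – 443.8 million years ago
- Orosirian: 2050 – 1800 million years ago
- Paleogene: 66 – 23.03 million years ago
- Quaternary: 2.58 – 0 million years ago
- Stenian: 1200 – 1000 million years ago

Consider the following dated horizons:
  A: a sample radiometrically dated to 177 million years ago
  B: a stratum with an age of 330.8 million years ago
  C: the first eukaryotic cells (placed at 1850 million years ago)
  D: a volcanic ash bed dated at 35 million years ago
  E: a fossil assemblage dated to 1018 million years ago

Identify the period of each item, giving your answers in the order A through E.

A — Jurassic; B — Carboniferous; C — Orosirian; D — Paleogene; E — Stenian

A: 177 Ma lies in 201.4–145 Ma, so Jurassic.
B: 330.8 Ma lies in 358.9–298.9 Ma, so Carboniferous.
C: 1850 Ma lies in 2050–1800 Ma, so Orosirian.
D: 35 Ma lies in 66–23.03 Ma, so Paleogene.
E: 1018 Ma lies in 1200–1000 Ma, so Stenian.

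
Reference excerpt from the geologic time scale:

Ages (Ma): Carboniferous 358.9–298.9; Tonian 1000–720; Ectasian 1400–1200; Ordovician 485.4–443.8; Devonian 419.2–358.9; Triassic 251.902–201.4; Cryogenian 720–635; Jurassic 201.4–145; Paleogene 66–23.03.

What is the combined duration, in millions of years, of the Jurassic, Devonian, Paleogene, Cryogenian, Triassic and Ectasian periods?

Each duration: Jurassic = 56.4; Devonian = 60.3; Paleogene = 42.97; Cryogenian = 85; Triassic = 50.502; Ectasian = 200.
Sum: 56.4 + 60.3 + 42.97 + 85 + 50.502 + 200 = 495.172 Myr.

495.172 million years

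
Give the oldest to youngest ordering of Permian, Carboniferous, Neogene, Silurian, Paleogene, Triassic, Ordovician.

Era membership (oldest first within each) — Paleozoic: Ordovician, Silurian, Carboniferous, Permian; Mesozoic: Triassic; Cenozoic: Paleogene, Neogene. Paleozoic precedes Mesozoic, which precedes Cenozoic. Concatenating the groups in that era order gives oldest to youngest directly.

Ordovician, Silurian, Carboniferous, Permian, Triassic, Paleogene, Neogene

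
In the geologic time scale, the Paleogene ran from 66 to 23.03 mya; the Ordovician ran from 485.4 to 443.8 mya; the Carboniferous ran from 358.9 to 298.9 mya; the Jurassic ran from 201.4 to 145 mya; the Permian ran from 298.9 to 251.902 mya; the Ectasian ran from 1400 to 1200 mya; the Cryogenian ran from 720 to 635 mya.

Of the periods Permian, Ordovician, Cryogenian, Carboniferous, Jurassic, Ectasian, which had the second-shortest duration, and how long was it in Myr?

Durations: Permian 46.998; Ordovician 41.6; Cryogenian 85; Carboniferous 60; Jurassic 56.4; Ectasian 200 Myr.
Sorted shortest-first: Ordovician (41.6), Permian (46.998), Jurassic (56.4), Carboniferous (60), Cryogenian (85), Ectasian (200).
The second shortest is Permian at 46.998 Myr.

Permian, 46.998 million years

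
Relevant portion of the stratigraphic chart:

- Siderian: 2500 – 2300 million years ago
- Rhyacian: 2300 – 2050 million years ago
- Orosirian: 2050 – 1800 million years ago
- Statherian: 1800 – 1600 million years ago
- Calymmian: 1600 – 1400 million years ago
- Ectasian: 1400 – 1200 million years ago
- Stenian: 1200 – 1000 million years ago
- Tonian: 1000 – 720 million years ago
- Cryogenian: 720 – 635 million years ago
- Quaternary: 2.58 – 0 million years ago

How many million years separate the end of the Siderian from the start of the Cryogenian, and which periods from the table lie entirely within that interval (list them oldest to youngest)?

End of Siderian = 2300 Ma; start of Cryogenian = 720 Ma.
Gap = 2300 − 720 = 1580 Myr.
Periods wholly inside 2300–720 Ma: Rhyacian (2300–2050), Orosirian (2050–1800), Statherian (1800–1600), Calymmian (1600–1400), Ectasian (1400–1200), Stenian (1200–1000), Tonian (1000–720).

1580 million years; Rhyacian, Orosirian, Statherian, Calymmian, Ectasian, Stenian, Tonian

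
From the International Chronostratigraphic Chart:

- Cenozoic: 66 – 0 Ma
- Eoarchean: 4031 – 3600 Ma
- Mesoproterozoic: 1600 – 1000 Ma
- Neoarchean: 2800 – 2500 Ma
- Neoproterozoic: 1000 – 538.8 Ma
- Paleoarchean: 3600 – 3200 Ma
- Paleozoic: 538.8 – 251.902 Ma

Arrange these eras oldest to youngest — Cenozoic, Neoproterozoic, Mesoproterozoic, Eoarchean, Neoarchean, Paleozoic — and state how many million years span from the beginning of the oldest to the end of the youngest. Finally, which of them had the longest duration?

Start ages (Ma): Eoarchean 4031, Neoarchean 2800, Mesoproterozoic 1600, Neoproterozoic 1000, Paleozoic 538.8, Cenozoic 66.
Ordered oldest to youngest: Eoarchean, Neoarchean, Mesoproterozoic, Neoproterozoic, Paleozoic, Cenozoic.
Span = 4031 − 0 = 4031 Myr.
Durations: Eoarchean 431, Neoproterozoic 461.2, Cenozoic 66, Neoarchean 300, Mesoproterozoic 600, Paleozoic 286.898 → longest is Mesoproterozoic (600 Myr).

Eoarchean, Neoarchean, Mesoproterozoic, Neoproterozoic, Paleozoic, Cenozoic; total span 4031 Myr; longest is Mesoproterozoic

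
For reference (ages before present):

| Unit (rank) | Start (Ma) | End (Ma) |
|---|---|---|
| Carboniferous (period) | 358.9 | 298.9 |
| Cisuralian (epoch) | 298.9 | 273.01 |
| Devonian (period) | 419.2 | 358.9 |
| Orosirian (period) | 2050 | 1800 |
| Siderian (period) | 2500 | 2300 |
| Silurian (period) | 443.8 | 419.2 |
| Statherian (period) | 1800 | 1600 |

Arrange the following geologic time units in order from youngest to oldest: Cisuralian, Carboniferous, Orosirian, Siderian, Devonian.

Cisuralian, Carboniferous, Devonian, Orosirian, Siderian

The oldest of these is Siderian (starts 2500 Ma) and the youngest is Cisuralian (ends 273.01 Ma).
In between, by decreasing start age: Orosirian (2050), Devonian (419.2), Carboniferous (358.9).
Listing youngest first means reversing that sequence.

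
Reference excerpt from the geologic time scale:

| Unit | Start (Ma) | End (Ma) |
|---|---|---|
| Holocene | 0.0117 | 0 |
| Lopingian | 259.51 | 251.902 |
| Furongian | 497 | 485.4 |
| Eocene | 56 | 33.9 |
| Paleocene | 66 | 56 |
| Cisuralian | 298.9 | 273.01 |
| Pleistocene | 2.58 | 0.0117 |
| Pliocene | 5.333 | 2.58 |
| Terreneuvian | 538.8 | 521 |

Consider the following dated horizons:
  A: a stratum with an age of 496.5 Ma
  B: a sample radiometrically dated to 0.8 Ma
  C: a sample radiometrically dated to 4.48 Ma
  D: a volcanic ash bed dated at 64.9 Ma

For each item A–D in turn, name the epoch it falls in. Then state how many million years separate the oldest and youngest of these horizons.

A: 496.5 Ma lies in 497–485.4 Ma, so Furongian.
B: 0.8 Ma lies in 2.58–0.0117 Ma, so Pleistocene.
C: 4.48 Ma lies in 5.333–2.58 Ma, so Pliocene.
D: 64.9 Ma lies in 66–56 Ma, so Paleocene.
Oldest = 496.5 Ma, youngest = 0.8 Ma → span 495.7 Myr.

A — Furongian; B — Pleistocene; C — Pliocene; D — Paleocene; span 495.7 million years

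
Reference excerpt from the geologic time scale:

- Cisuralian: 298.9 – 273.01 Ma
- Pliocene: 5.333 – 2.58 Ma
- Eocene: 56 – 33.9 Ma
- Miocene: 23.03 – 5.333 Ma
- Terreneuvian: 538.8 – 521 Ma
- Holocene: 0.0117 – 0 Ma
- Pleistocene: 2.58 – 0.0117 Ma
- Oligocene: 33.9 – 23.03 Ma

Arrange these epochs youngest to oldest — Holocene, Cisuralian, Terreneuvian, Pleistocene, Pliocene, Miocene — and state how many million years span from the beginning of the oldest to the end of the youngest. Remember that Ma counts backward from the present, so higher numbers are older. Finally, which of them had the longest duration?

Holocene, Pleistocene, Pliocene, Miocene, Cisuralian, Terreneuvian; total span 538.8 Myr; longest is Cisuralian

From the excerpt: Holocene 0.0117–0; Cisuralian 298.9–273.01; Terreneuvian 538.8–521; Pleistocene 2.58–0.0117; Pliocene 5.333–2.58; Miocene 23.03–5.333 (Ma).
Larger Ma is earlier, so the oldest is Terreneuvian and the youngest is Holocene; youngest to oldest: Holocene, Pleistocene, Pliocene, Miocene, Cisuralian, Terreneuvian.
Oldest start 538.8 minus youngest end 0 gives 538.8 Myr overall.
Individual lengths (start − end): Pliocene 2.753; Holocene 0.0117; Miocene 17.697; Pleistocene 2.5683; Cisuralian 25.89; Terreneuvian 17.8. The largest is Cisuralian at 25.89 Myr.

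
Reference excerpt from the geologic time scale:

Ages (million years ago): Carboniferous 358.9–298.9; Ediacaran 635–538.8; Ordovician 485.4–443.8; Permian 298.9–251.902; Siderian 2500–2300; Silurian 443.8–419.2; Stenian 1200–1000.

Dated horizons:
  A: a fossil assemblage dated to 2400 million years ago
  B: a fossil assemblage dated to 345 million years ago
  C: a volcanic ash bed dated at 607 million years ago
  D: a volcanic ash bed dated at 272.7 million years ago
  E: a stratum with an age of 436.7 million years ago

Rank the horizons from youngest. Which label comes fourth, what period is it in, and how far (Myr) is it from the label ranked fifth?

Sorted youngest-first by Ma: D (272.7), B (345), E (436.7), C (607), A (2400).
The fourth youngest is C at 607 Ma, which lies in 635–538.8 Ma: the Ediacaran.
The fifth youngest is A at 2400 Ma; separation = |607 − 2400| = 1793 Myr.

C, in the Ediacaran; 1793 million years to A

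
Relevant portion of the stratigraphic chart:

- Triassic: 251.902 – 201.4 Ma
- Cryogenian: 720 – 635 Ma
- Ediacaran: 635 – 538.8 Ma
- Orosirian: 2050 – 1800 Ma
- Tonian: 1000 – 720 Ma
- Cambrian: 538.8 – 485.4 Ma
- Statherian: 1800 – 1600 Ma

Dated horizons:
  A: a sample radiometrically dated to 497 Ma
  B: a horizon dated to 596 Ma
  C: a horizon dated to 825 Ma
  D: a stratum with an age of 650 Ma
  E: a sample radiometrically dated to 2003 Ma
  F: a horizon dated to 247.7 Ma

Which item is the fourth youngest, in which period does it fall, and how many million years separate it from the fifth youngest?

D, in the Cryogenian; 175 million years to C

Sorted youngest-first by Ma: F (247.7), A (497), B (596), D (650), C (825), E (2003).
The fourth youngest is D at 650 Ma, which lies in 720–635 Ma: the Cryogenian.
The fifth youngest is C at 825 Ma; separation = |650 − 825| = 175 Myr.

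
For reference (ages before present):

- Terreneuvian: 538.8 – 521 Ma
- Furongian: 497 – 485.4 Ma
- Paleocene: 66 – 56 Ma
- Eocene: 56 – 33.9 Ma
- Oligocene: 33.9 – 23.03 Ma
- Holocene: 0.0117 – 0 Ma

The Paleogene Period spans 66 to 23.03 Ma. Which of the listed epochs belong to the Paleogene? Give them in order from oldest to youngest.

Paleocene, Eocene, Oligocene

Epochs with both bounds inside 66–23.03 Ma: Paleocene (66–56), Eocene (56–33.9), Oligocene (33.9–23.03).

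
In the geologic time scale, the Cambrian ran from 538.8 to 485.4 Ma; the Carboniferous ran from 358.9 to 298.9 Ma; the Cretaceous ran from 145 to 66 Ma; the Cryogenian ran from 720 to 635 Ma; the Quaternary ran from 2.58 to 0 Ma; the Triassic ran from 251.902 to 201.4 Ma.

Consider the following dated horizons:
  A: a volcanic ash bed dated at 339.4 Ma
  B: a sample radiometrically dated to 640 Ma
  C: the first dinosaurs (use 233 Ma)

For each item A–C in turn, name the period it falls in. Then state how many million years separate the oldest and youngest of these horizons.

A — Carboniferous; B — Cryogenian; C — Triassic; span 407 million years

Match each age against the start–end ranges in the excerpt: A = 339.4 Ma → Carboniferous (358.9–298.9); B = 640 Ma → Cryogenian (720–635); C = 233 Ma → Triassic (251.902–201.4).
The largest age is 640 Ma and the smallest is 233 Ma; their difference is 407 Myr.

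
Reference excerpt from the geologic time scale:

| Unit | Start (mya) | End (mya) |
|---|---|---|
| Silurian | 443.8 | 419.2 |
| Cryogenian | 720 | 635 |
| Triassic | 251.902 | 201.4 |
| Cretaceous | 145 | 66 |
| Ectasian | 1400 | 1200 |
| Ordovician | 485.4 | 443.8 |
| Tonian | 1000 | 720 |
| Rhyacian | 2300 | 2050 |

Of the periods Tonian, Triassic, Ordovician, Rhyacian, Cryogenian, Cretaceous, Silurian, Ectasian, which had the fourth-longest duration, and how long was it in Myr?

Start − end for each: Tonian 1000 − 720 = 280; Triassic 251.902 − 201.4 = 50.502; Ordovician 485.4 − 443.8 = 41.6; Rhyacian 2300 − 2050 = 250; Cryogenian 720 − 635 = 85; Cretaceous 145 − 66 = 79; Silurian 443.8 − 419.2 = 24.6; Ectasian 1400 − 1200 = 200.
Ranking these from longest: Tonian > Rhyacian > Ectasian > Cryogenian > Cretaceous > Triassic > Ordovician > Silurian.
Position 4 in that ranking is Cryogenian, which lasted 85 Myr.

Cryogenian, 85 million years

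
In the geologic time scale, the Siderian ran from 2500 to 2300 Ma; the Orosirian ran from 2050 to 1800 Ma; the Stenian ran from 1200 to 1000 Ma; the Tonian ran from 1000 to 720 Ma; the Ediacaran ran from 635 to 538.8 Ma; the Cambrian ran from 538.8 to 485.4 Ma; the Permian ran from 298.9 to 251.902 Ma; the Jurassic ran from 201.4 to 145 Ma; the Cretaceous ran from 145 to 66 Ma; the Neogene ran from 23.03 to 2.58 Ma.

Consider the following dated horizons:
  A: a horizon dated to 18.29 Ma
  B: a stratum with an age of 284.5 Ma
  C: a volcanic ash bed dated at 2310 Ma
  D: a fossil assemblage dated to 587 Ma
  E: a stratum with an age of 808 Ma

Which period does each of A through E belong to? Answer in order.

A — Neogene; B — Permian; C — Siderian; D — Ediacaran; E — Tonian

A: 18.29 Ma lies in 23.03–2.58 Ma, so Neogene.
B: 284.5 Ma lies in 298.9–251.902 Ma, so Permian.
C: 2310 Ma lies in 2500–2300 Ma, so Siderian.
D: 587 Ma lies in 635–538.8 Ma, so Ediacaran.
E: 808 Ma lies in 1000–720 Ma, so Tonian.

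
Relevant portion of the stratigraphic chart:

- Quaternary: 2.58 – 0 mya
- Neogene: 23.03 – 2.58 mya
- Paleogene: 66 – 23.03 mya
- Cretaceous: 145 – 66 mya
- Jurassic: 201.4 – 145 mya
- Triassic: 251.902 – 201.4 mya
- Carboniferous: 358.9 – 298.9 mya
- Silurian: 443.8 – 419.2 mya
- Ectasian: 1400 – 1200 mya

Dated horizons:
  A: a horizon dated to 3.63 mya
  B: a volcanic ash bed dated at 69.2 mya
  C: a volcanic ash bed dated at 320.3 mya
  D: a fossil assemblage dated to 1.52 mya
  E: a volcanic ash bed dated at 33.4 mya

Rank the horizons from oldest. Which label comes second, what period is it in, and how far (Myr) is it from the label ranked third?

Larger Ma means older, so oldest first: C 320.3 > B 69.2 > E 33.4 > A 3.63 > D 1.52.
Counting 2 along gives B (69.2 Ma); the excerpt puts that inside the Cretaceous, 145–66 Ma.
Next in line is E (33.4 Ma), and 69.2 − 33.4 = 35.8 Myr.

B, in the Cretaceous; 35.8 million years to E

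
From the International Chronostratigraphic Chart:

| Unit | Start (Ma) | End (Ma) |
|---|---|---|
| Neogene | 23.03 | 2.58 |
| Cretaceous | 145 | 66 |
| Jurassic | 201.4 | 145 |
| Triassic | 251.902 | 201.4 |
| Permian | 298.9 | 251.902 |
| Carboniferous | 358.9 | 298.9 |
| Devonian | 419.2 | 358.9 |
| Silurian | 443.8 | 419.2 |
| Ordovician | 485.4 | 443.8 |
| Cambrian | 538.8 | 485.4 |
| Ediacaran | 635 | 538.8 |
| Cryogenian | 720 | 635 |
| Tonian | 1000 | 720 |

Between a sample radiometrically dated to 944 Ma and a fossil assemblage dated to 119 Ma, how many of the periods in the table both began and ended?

10

The older date is 944 Ma and the younger is 119 Ma.
Periods with start < 944 and end > 119 Ma: Cryogenian (720–635), Ediacaran (635–538.8), Cambrian (538.8–485.4), Ordovician (485.4–443.8), Silurian (443.8–419.2), Devonian (419.2–358.9), Carboniferous (358.9–298.9), Permian (298.9–251.902), Triassic (251.902–201.4), Jurassic (201.4–145).
That is 10 complete periods.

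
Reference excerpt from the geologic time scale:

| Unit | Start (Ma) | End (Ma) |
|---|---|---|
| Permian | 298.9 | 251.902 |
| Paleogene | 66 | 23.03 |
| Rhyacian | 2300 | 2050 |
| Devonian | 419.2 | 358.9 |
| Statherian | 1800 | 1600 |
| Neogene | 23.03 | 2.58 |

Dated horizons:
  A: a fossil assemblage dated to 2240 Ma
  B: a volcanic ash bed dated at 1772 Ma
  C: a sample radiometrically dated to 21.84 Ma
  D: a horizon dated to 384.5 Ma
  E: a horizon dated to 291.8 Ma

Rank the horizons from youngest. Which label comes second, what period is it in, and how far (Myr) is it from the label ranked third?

E, in the Permian; 92.7 million years to D

Smaller Ma means younger, so youngest first: C 21.84 < E 291.8 < D 384.5 < B 1772 < A 2240.
Counting 2 along gives E (291.8 Ma); the excerpt puts that inside the Permian, 298.9–251.902 Ma.
Next in line is D (384.5 Ma), and 384.5 − 291.8 = 92.7 Myr.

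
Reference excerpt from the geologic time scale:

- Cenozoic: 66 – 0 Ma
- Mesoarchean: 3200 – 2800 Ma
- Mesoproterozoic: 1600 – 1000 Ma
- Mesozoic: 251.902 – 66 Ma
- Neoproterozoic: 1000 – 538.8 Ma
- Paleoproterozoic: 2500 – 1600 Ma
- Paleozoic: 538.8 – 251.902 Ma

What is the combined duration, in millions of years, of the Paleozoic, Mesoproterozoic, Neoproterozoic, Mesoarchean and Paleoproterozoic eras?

2648.098 million years

Each duration: Paleozoic = 286.898; Mesoproterozoic = 600; Neoproterozoic = 461.2; Mesoarchean = 400; Paleoproterozoic = 900.
Sum: 286.898 + 600 + 461.2 + 400 + 900 = 2648.098 Myr.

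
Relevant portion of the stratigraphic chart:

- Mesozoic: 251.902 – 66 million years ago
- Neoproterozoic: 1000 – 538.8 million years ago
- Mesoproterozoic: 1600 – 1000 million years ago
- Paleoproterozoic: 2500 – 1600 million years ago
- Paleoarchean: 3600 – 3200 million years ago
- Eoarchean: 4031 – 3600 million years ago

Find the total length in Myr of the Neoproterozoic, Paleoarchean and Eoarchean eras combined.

Each duration: Neoproterozoic = 461.2; Paleoarchean = 400; Eoarchean = 431.
Sum: 461.2 + 400 + 431 = 1292.2 Myr.

1292.2 million years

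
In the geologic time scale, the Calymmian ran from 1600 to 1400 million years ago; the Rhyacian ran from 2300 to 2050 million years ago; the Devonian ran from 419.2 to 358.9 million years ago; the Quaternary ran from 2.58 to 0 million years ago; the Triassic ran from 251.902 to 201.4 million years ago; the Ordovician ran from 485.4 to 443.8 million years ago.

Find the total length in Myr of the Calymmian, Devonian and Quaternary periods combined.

Duration is start − end for each: (1600 − 1400) + (419.2 − 358.9) + (2.58 − 0).
That is 200 + 60.3 + 2.58, which totals 262.88 million years.

262.88 million years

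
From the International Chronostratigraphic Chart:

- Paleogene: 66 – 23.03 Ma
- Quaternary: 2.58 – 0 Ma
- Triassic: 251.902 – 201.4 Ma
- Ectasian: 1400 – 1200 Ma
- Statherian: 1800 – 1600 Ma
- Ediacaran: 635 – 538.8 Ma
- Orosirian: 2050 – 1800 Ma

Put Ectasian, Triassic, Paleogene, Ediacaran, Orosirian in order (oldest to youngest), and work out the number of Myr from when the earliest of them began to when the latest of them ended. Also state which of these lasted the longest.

Start ages (Ma): Orosirian 2050, Ectasian 1400, Ediacaran 635, Triassic 251.902, Paleogene 66.
Ordered oldest to youngest: Orosirian, Ectasian, Ediacaran, Triassic, Paleogene.
Span = 2050 − 23.03 = 2026.97 Myr.
Durations: Orosirian 250, Triassic 50.502, Ectasian 200, Paleogene 42.97, Ediacaran 96.2 → longest is Orosirian (250 Myr).

Orosirian, Ectasian, Ediacaran, Triassic, Paleogene; total span 2026.97 Myr; longest is Orosirian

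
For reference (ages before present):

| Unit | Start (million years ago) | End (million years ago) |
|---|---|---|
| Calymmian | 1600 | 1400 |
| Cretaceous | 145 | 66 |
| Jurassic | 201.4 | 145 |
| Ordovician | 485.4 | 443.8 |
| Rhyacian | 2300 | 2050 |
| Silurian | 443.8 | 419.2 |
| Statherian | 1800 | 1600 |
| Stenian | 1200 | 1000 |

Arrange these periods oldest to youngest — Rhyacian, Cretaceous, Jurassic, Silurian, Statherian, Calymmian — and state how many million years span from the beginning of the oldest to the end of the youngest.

From the excerpt: Rhyacian 2300–2050; Cretaceous 145–66; Jurassic 201.4–145; Silurian 443.8–419.2; Statherian 1800–1600; Calymmian 1600–1400 (Ma).
Larger Ma is earlier, so the oldest is Rhyacian and the youngest is Cretaceous; oldest to youngest: Rhyacian, Statherian, Calymmian, Silurian, Jurassic, Cretaceous.
Oldest start 2300 minus youngest end 66 gives 2234 Myr overall.

Rhyacian, Statherian, Calymmian, Silurian, Jurassic, Cretaceous; total span 2234 Myr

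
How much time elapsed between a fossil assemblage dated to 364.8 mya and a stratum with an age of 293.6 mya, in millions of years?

71.2 million years

364.8 − 293.6 = 71.2 million years.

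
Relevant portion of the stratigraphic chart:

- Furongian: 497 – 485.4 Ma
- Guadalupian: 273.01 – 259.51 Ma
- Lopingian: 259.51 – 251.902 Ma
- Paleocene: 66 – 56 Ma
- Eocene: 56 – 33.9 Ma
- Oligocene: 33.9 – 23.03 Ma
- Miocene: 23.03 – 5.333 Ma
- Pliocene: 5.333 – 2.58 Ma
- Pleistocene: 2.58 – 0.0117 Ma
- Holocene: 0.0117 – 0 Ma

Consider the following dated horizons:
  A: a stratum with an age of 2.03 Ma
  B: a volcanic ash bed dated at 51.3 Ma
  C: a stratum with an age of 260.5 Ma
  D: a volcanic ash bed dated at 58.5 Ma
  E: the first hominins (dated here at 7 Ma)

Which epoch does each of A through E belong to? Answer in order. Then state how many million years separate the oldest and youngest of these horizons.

Match each age against the start–end ranges in the excerpt: A = 2.03 Ma → Pleistocene (2.58–0.0117); B = 51.3 Ma → Eocene (56–33.9); C = 260.5 Ma → Guadalupian (273.01–259.51); D = 58.5 Ma → Paleocene (66–56); E = 7 Ma → Miocene (23.03–5.333).
The largest age is 260.5 Ma and the smallest is 2.03 Ma; their difference is 258.47 Myr.

A — Pleistocene; B — Eocene; C — Guadalupian; D — Paleocene; E — Miocene; span 258.47 million years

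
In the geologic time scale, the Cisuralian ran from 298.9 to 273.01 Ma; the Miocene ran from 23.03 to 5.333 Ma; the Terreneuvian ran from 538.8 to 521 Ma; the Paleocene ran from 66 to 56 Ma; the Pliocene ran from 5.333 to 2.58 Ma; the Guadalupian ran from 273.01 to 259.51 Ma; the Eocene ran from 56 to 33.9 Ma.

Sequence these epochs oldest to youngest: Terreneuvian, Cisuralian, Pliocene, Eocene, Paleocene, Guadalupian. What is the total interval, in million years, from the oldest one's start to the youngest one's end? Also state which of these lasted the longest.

Start ages (Ma): Terreneuvian 538.8, Cisuralian 298.9, Guadalupian 273.01, Paleocene 66, Eocene 56, Pliocene 5.333.
Ordered oldest to youngest: Terreneuvian, Cisuralian, Guadalupian, Paleocene, Eocene, Pliocene.
Span = 538.8 − 2.58 = 536.22 Myr.
Durations: Paleocene 10, Eocene 22.1, Terreneuvian 17.8, Pliocene 2.753, Cisuralian 25.89, Guadalupian 13.5 → longest is Cisuralian (25.89 Myr).

Terreneuvian, Cisuralian, Guadalupian, Paleocene, Eocene, Pliocene; total span 536.22 Myr; longest is Cisuralian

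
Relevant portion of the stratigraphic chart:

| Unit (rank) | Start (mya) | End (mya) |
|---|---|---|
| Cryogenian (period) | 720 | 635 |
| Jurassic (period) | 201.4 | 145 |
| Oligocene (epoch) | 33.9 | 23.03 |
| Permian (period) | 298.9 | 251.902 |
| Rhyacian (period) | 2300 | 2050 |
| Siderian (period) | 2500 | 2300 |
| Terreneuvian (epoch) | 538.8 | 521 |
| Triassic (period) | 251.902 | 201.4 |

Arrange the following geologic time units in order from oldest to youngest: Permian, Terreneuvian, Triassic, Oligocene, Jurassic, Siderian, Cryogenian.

Sorting by start age (descending Ma, since larger Ma = older): Siderian start 2500, Cryogenian start 720, Terreneuvian start 538.8, Permian start 298.9, Triassic start 251.902, Jurassic start 201.4, Oligocene start 33.9.

Siderian, then Cryogenian, then Terreneuvian, then Permian, then Triassic, then Jurassic, then Oligocene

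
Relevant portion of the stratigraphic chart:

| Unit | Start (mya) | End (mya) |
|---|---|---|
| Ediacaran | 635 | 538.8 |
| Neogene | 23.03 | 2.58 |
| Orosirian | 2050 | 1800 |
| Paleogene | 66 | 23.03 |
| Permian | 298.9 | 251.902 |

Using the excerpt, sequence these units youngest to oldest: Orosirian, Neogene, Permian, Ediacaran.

Read off each span (Ma): Orosirian 2050–1800; Neogene 23.03–2.58; Permian 298.9–251.902; Ediacaran 635–538.8.
Larger Ma is older, so oldest→youngest is Orosirian, Ediacaran, Permian, Neogene; reverse it for youngest→oldest.

Neogene, Permian, Ediacaran, Orosirian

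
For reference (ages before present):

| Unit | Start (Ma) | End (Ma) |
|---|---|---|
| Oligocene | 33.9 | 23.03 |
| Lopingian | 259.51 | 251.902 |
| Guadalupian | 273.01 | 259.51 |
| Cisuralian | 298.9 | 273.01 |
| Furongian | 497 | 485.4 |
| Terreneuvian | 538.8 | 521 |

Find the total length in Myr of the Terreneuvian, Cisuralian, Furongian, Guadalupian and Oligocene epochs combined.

Each duration: Terreneuvian = 17.8; Cisuralian = 25.89; Furongian = 11.6; Guadalupian = 13.5; Oligocene = 10.87.
Sum: 17.8 + 25.89 + 11.6 + 13.5 + 10.87 = 79.66 Myr.

79.66 million years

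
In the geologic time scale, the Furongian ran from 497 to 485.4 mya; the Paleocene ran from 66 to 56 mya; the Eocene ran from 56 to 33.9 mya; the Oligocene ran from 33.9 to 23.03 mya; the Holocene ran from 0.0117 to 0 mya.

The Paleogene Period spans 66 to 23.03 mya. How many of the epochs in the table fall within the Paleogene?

3

Epochs inside 66–23.03 Ma: Paleocene, Eocene, Oligocene — 3 in total.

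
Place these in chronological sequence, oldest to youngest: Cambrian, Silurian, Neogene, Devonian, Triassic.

Cambrian → Silurian → Devonian → Triassic → Neogene

Era membership (oldest first within each) — Paleozoic: Cambrian, Silurian, Devonian; Mesozoic: Triassic; Cenozoic: Neogene. Paleozoic precedes Mesozoic, which precedes Cenozoic. Concatenating the groups in that era order gives oldest to youngest directly.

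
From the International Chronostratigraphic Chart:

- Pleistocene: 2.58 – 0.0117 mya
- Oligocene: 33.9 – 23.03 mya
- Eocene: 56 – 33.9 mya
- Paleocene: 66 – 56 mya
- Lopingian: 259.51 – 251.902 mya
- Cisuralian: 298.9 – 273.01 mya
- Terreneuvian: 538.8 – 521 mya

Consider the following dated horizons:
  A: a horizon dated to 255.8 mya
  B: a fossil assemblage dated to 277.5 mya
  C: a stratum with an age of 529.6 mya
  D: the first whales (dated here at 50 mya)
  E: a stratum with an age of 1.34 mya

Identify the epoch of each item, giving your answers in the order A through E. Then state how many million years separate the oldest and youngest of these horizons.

A — Lopingian; B — Cisuralian; C — Terreneuvian; D — Eocene; E — Pleistocene; span 528.26 million years

Match each age against the start–end ranges in the excerpt: A = 255.8 Ma → Lopingian (259.51–251.902); B = 277.5 Ma → Cisuralian (298.9–273.01); C = 529.6 Ma → Terreneuvian (538.8–521); D = 50 Ma → Eocene (56–33.9); E = 1.34 Ma → Pleistocene (2.58–0.0117).
The largest age is 529.6 Ma and the smallest is 1.34 Ma; their difference is 528.26 Myr.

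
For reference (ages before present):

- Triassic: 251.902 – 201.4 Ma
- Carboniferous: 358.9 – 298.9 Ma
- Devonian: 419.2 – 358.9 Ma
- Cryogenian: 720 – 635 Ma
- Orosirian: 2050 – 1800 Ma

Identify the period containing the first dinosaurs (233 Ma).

Triassic

233 Ma lies between 251.902 and 201.4 Ma, so it falls in the Triassic.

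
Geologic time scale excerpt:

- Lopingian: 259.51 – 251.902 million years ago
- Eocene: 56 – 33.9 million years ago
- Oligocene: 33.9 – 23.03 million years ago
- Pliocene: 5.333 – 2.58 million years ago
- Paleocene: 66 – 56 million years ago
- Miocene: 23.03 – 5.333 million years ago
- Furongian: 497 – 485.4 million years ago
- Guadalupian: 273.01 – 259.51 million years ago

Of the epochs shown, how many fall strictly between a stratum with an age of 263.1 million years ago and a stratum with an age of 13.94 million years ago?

4

263.1 Ma sits inside the Guadalupian (273.01–259.51) and 13.94 Ma inside the Miocene (23.03–5.333); neither of those is wholly between the two dates.
The listed epochs lying completely between them are Lopingian, Paleocene, Eocene, Oligocene — 4 in all.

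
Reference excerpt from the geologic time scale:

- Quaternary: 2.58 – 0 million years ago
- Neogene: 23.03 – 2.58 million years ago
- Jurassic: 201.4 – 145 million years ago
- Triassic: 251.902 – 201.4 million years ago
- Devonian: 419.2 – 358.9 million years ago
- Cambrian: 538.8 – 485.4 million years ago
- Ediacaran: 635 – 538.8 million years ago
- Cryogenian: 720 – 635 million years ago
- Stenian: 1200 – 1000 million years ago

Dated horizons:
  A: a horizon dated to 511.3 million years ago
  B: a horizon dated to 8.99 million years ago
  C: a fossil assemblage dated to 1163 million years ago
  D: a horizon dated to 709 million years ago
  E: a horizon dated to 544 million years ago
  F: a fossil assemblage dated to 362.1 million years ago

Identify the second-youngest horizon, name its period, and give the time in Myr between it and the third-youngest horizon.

F, in the Devonian; 149.2 million years to A

Sorted youngest-first by Ma: B (8.99), F (362.1), A (511.3), E (544), D (709), C (1163).
The second youngest is F at 362.1 Ma, which lies in 419.2–358.9 Ma: the Devonian.
The third youngest is A at 511.3 Ma; separation = |362.1 − 511.3| = 149.2 Myr.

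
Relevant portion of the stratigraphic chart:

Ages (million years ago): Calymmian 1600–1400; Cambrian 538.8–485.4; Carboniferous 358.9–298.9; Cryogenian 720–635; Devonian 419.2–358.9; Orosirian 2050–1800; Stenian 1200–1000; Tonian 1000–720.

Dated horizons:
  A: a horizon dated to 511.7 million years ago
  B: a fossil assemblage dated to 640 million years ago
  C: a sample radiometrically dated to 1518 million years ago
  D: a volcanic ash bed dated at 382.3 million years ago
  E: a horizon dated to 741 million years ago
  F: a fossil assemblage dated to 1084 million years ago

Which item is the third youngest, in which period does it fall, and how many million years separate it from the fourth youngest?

Sorted youngest-first by Ma: D (382.3), A (511.7), B (640), E (741), F (1084), C (1518).
The third youngest is B at 640 Ma, which lies in 720–635 Ma: the Cryogenian.
The fourth youngest is E at 741 Ma; separation = |640 − 741| = 101 Myr.

B, in the Cryogenian; 101 million years to E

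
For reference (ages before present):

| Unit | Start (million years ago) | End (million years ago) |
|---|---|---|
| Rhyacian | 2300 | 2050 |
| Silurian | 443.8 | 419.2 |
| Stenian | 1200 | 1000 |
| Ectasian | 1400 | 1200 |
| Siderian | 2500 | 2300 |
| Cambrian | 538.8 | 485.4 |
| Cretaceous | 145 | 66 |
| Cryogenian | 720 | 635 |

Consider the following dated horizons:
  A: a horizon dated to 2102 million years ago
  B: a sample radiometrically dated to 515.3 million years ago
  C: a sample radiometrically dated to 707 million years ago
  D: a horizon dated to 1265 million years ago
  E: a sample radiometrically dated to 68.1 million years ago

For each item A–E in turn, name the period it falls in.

A — Rhyacian; B — Cambrian; C — Cryogenian; D — Ectasian; E — Cretaceous

Match each age against the start–end ranges in the excerpt: A = 2102 Ma → Rhyacian (2300–2050); B = 515.3 Ma → Cambrian (538.8–485.4); C = 707 Ma → Cryogenian (720–635); D = 1265 Ma → Ectasian (1400–1200); E = 68.1 Ma → Cretaceous (145–66).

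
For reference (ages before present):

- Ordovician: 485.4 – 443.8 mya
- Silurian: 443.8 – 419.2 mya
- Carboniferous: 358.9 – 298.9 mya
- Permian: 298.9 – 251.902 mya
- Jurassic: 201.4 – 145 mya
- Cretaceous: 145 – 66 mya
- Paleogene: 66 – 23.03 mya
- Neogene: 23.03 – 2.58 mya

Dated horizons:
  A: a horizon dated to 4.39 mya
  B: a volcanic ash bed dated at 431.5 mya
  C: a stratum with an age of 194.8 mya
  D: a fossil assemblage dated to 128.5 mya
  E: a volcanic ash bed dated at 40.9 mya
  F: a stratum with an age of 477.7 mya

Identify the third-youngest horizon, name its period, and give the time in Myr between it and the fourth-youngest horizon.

D, in the Cretaceous; 66.3 million years to C

Sorted youngest-first by Ma: A (4.39), E (40.9), D (128.5), C (194.8), B (431.5), F (477.7).
The third youngest is D at 128.5 Ma, which lies in 145–66 Ma: the Cretaceous.
The fourth youngest is C at 194.8 Ma; separation = |128.5 − 194.8| = 66.3 Myr.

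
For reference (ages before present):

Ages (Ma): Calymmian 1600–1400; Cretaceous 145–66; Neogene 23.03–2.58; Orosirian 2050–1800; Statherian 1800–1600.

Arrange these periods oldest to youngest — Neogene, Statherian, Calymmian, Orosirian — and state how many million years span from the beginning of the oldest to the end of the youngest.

From the excerpt: Neogene 23.03–2.58; Statherian 1800–1600; Calymmian 1600–1400; Orosirian 2050–1800 (Ma).
Larger Ma is earlier, so the oldest is Orosirian and the youngest is Neogene; oldest to youngest: Orosirian, Statherian, Calymmian, Neogene.
Oldest start 2050 minus youngest end 2.58 gives 2047.42 Myr overall.

Orosirian, Statherian, Calymmian, Neogene; total span 2047.42 Myr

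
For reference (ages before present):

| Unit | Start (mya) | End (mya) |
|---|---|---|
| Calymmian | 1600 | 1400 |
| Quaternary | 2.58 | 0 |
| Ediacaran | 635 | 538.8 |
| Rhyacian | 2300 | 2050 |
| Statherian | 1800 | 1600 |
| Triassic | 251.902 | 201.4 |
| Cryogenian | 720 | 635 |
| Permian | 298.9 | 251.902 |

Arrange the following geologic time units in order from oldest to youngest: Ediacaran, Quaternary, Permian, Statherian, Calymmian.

Statherian, then Calymmian, then Ediacaran, then Permian, then Quaternary

Read off each span (Ma): Ediacaran 635–538.8; Quaternary 2.58–0; Permian 298.9–251.902; Statherian 1800–1600; Calymmian 1600–1400.
Larger Ma is older, so oldest→youngest is Statherian, Calymmian, Ediacaran, Permian, Quaternary.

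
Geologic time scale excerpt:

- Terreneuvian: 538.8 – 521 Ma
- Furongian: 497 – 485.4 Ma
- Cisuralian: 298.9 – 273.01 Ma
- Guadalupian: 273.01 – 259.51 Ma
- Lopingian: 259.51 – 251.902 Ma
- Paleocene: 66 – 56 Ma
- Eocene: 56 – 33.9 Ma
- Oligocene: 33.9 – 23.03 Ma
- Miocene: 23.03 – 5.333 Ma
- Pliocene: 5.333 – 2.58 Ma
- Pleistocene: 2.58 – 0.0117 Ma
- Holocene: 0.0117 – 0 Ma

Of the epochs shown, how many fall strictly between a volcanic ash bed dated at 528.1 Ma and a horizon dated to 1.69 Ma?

The older date is 528.1 Ma and the younger is 1.69 Ma.
Epochs with start < 528.1 and end > 1.69 Ma: Furongian (497–485.4), Cisuralian (298.9–273.01), Guadalupian (273.01–259.51), Lopingian (259.51–251.902), Paleocene (66–56), Eocene (56–33.9), Oligocene (33.9–23.03), Miocene (23.03–5.333), Pliocene (5.333–2.58).
That is 9 complete epochs.

9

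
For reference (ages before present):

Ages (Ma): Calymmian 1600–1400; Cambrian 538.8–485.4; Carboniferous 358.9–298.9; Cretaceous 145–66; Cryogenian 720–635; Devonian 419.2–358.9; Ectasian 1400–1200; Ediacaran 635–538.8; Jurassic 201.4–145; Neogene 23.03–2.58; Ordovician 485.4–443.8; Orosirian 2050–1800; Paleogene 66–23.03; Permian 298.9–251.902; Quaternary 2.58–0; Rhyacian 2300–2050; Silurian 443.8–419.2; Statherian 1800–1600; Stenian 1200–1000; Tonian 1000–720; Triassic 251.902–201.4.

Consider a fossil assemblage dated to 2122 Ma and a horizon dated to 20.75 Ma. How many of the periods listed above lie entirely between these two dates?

2122 Ma sits inside the Rhyacian (2300–2050) and 20.75 Ma inside the Neogene (23.03–2.58); neither of those is wholly between the two dates.
The listed periods lying completely between them are Orosirian, Statherian, Calymmian, Ectasian, Stenian, Tonian, Cryogenian, Ediacaran, Cambrian, Ordovician, Silurian, Devonian, Carboniferous, Permian, Triassic, Jurassic, Cretaceous, Paleogene — 18 in all.

18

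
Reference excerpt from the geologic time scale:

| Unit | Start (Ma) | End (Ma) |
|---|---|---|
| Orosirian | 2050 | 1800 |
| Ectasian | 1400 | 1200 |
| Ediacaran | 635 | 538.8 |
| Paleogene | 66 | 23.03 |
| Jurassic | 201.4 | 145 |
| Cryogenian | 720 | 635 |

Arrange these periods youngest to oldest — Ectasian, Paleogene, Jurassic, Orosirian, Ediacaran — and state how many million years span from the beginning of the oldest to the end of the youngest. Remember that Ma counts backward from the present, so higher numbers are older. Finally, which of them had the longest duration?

Start ages (Ma): Orosirian 2050, Ectasian 1400, Ediacaran 635, Jurassic 201.4, Paleogene 66.
Ordered youngest to oldest: Paleogene, Jurassic, Ediacaran, Ectasian, Orosirian.
Span = 2050 − 23.03 = 2026.97 Myr.
Durations: Orosirian 250, Jurassic 56.4, Paleogene 42.97, Ediacaran 96.2, Ectasian 200 → longest is Orosirian (250 Myr).

Paleogene → Jurassic → Ediacaran → Ectasian → Orosirian; total span 2026.97 Myr; longest is Orosirian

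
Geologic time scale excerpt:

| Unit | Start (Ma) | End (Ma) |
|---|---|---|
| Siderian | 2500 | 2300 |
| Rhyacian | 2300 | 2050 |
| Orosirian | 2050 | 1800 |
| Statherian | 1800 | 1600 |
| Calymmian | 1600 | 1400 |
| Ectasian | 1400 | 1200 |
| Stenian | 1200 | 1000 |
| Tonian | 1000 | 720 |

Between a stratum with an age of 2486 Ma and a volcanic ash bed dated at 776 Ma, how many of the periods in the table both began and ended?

6

2486 Ma sits inside the Siderian (2500–2300) and 776 Ma inside the Tonian (1000–720); neither of those is wholly between the two dates.
The listed periods lying completely between them are Rhyacian, Orosirian, Statherian, Calymmian, Ectasian, Stenian — 6 in all.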